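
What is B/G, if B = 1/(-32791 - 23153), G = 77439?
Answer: -1/4332247416 ≈ -2.3083e-10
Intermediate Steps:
B = -1/55944 (B = 1/(-55944) = -1/55944 ≈ -1.7875e-5)
B/G = -1/55944/77439 = -1/55944*1/77439 = -1/4332247416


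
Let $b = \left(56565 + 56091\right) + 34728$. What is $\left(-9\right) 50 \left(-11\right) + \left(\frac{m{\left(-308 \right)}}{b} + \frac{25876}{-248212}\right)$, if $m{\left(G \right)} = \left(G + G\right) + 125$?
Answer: $\frac{45269831897281}{9145619352} \approx 4949.9$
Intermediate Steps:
$b = 147384$ ($b = 112656 + 34728 = 147384$)
$m{\left(G \right)} = 125 + 2 G$ ($m{\left(G \right)} = 2 G + 125 = 125 + 2 G$)
$\left(-9\right) 50 \left(-11\right) + \left(\frac{m{\left(-308 \right)}}{b} + \frac{25876}{-248212}\right) = \left(-9\right) 50 \left(-11\right) + \left(\frac{125 + 2 \left(-308\right)}{147384} + \frac{25876}{-248212}\right) = \left(-450\right) \left(-11\right) + \left(\left(125 - 616\right) \frac{1}{147384} + 25876 \left(- \frac{1}{248212}\right)\right) = 4950 - \frac{983895119}{9145619352} = \frac{45269831897281}{9145619352}$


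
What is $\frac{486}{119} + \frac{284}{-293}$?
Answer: $\frac{108602}{34867} \approx 3.1147$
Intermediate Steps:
$\frac{486}{119} + \frac{284}{-293} = 486 \cdot \frac{1}{119} + 284 \left(- \frac{1}{293}\right) = \frac{486}{119} - \frac{284}{293} = \frac{108602}{34867}$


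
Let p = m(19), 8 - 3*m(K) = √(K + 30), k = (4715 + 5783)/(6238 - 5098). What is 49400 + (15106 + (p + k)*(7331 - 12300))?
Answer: 3247343/190 ≈ 17091.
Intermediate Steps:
k = 5249/570 (k = 10498/1140 = 10498*(1/1140) = 5249/570 ≈ 9.2088)
m(K) = 8/3 - √(30 + K)/3 (m(K) = 8/3 - √(K + 30)/3 = 8/3 - √(30 + K)/3)
p = ⅓ (p = 8/3 - √(30 + 19)/3 = 8/3 - √49/3 = 8/3 - ⅓*7 = 8/3 - 7/3 = ⅓ ≈ 0.33333)
49400 + (15106 + (p + k)*(7331 - 12300)) = 49400 + (15106 + (⅓ + 5249/570)*(7331 - 12300)) = 49400 + (15106 + (1813/190)*(-4969)) = 49400 + (15106 - 9008797/190) = 49400 - 6138657/190 = 3247343/190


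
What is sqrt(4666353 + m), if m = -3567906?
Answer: sqrt(1098447) ≈ 1048.1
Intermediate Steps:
sqrt(4666353 + m) = sqrt(4666353 - 3567906) = sqrt(1098447)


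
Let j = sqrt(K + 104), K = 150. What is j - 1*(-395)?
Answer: 395 + sqrt(254) ≈ 410.94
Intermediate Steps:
j = sqrt(254) (j = sqrt(150 + 104) = sqrt(254) ≈ 15.937)
j - 1*(-395) = sqrt(254) - 1*(-395) = sqrt(254) + 395 = 395 + sqrt(254)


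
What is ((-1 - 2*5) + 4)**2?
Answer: 49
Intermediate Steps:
((-1 - 2*5) + 4)**2 = ((-1 - 10) + 4)**2 = (-11 + 4)**2 = (-7)**2 = 49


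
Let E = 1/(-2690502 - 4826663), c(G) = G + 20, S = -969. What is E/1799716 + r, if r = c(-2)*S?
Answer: -235968668986691881/13528762125140 ≈ -17442.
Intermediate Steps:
c(G) = 20 + G
E = -1/7517165 (E = 1/(-7517165) = -1/7517165 ≈ -1.3303e-7)
r = -17442 (r = (20 - 2)*(-969) = 18*(-969) = -17442)
E/1799716 + r = -1/7517165/1799716 - 17442 = -1/7517165*1/1799716 - 17442 = -1/13528762125140 - 17442 = -235968668986691881/13528762125140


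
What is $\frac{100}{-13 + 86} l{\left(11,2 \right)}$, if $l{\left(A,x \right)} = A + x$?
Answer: $\frac{1300}{73} \approx 17.808$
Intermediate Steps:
$\frac{100}{-13 + 86} l{\left(11,2 \right)} = \frac{100}{-13 + 86} \left(11 + 2\right) = \frac{100}{73} \cdot 13 = \frac{1300}{73}$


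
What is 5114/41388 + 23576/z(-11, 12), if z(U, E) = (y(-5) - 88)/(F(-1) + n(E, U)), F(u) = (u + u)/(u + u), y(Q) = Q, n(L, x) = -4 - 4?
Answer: 379490001/213838 ≈ 1774.7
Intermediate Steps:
n(L, x) = -8
F(u) = 1 (F(u) = (2*u)/((2*u)) = (2*u)*(1/(2*u)) = 1)
z(U, E) = 93/7 (z(U, E) = (-5 - 88)/(1 - 8) = -93/(-7) = -93*(-⅐) = 93/7)
5114/41388 + 23576/z(-11, 12) = 5114/41388 + 23576/(93/7) = 5114*(1/41388) + 23576*(7/93) = 2557/20694 + 165032/93 = 379490001/213838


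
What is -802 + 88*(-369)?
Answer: -33274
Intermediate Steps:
-802 + 88*(-369) = -802 - 32472 = -33274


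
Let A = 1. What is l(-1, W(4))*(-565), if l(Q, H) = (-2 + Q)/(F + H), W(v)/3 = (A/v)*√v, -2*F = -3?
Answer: 565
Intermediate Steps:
F = 3/2 (F = -½*(-3) = 3/2 ≈ 1.5000)
W(v) = 3/√v (W(v) = 3*((1/v)*√v) = 3*(√v/v) = 3/√v)
l(Q, H) = (-2 + Q)/(3/2 + H)
l(-1, W(4))*(-565) = (2*(-2 - 1)/(3 + 2*(3/√4)))*(-565) = (2*(-3)/(3 + 2*(3*(½))))*(-565) = (2*(-3)/(3 + 2*(3/2)))*(-565) = (2*(-3)/(3 + 3))*(-565) = (2*(-3)/6)*(-565) = (2*(⅙)*(-3))*(-565) = -1*(-565) = 565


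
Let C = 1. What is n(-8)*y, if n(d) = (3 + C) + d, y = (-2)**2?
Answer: -16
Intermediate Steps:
y = 4
n(d) = 4 + d (n(d) = (3 + 1) + d = 4 + d)
n(-8)*y = (4 - 8)*4 = -4*4 = -16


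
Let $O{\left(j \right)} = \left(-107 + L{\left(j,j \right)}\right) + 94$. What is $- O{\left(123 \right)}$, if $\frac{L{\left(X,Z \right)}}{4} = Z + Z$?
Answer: $-971$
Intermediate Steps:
$L{\left(X,Z \right)} = 8 Z$ ($L{\left(X,Z \right)} = 4 \left(Z + Z\right) = 4 \cdot 2 Z = 8 Z$)
$O{\left(j \right)} = -13 + 8 j$ ($O{\left(j \right)} = \left(-107 + 8 j\right) + 94 = -13 + 8 j$)
$- O{\left(123 \right)} = - (-13 + 8 \cdot 123) = - (-13 + 984) = \left(-1\right) 971 = -971$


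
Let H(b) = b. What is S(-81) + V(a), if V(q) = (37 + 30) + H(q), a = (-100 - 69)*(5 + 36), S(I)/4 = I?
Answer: -7186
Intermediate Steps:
S(I) = 4*I
a = -6929 (a = -169*41 = -6929)
V(q) = 67 + q (V(q) = (37 + 30) + q = 67 + q)
S(-81) + V(a) = 4*(-81) + (67 - 6929) = -324 - 6862 = -7186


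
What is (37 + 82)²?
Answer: 14161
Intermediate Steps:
(37 + 82)² = 119² = 14161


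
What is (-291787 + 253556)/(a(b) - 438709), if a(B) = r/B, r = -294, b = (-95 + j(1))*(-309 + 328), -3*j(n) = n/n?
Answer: 103873627/1191971912 ≈ 0.087144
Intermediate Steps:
j(n) = -⅓ (j(n) = -n/(3*n) = -⅓*1 = -⅓)
b = -5434/3 (b = (-95 - ⅓)*(-309 + 328) = -286/3*19 = -5434/3 ≈ -1811.3)
a(B) = -294/B
(-291787 + 253556)/(a(b) - 438709) = (-291787 + 253556)/(-294/(-5434/3) - 438709) = -38231/(-294*(-3/5434) - 438709) = -38231/(441/2717 - 438709) = -38231/(-1191971912/2717) = -38231*(-2717/1191971912) = 103873627/1191971912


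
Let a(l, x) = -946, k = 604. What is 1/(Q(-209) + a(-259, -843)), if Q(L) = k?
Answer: -1/342 ≈ -0.0029240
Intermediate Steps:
Q(L) = 604
1/(Q(-209) + a(-259, -843)) = 1/(604 - 946) = 1/(-342) = -1/342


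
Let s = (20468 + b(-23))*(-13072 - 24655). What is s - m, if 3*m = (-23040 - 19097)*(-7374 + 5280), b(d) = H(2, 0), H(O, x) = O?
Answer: -801683316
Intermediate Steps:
b(d) = 2
s = -772271690 (s = (20468 + 2)*(-13072 - 24655) = 20470*(-37727) = -772271690)
m = 29411626 (m = ((-23040 - 19097)*(-7374 + 5280))/3 = (-42137*(-2094))/3 = (⅓)*88234878 = 29411626)
s - m = -772271690 - 1*29411626 = -772271690 - 29411626 = -801683316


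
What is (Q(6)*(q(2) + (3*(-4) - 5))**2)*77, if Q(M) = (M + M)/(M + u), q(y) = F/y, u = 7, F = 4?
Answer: 207900/13 ≈ 15992.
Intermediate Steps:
q(y) = 4/y
Q(M) = 2*M/(7 + M) (Q(M) = (M + M)/(M + 7) = (2*M)/(7 + M) = 2*M/(7 + M))
(Q(6)*(q(2) + (3*(-4) - 5))**2)*77 = ((2*6/(7 + 6))*(4/2 + (3*(-4) - 5))**2)*77 = ((2*6/13)*(4*(1/2) + (-12 - 5))**2)*77 = ((2*6*(1/13))*(2 - 17)**2)*77 = ((12/13)*(-15)**2)*77 = ((12/13)*225)*77 = (2700/13)*77 = 207900/13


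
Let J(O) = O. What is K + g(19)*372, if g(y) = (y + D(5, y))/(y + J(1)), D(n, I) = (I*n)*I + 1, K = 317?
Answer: 34262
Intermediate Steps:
D(n, I) = 1 + n*I**2 (D(n, I) = n*I**2 + 1 = 1 + n*I**2)
g(y) = (1 + y + 5*y**2)/(1 + y) (g(y) = (y + (1 + 5*y**2))/(y + 1) = (1 + y + 5*y**2)/(1 + y))
K + g(19)*372 = 317 + ((1 + 19 + 5*19**2)/(1 + 19))*372 = 317 + ((1 + 19 + 5*361)/20)*372 = 317 + ((1 + 19 + 1805)/20)*372 = 317 + ((1/20)*1825)*372 = 317 + (365/4)*372 = 317 + 33945 = 34262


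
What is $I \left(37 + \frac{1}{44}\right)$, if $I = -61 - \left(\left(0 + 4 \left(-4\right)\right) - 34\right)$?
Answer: $- \frac{1629}{4} \approx -407.25$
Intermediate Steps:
$I = -11$ ($I = -61 - \left(\left(0 - 16\right) - 34\right) = -61 - \left(-16 - 34\right) = -61 - -50 = -61 + 50 = -11$)
$I \left(37 + \frac{1}{44}\right) = - 11 \left(37 + \frac{1}{44}\right) = \left(-11\right) \frac{1629}{44} = - \frac{1629}{4}$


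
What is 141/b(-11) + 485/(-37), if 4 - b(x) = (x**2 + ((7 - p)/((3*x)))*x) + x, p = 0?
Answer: -173276/12025 ≈ -14.410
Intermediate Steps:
b(x) = 5/3 - x - x**2 (b(x) = 4 - ((x**2 + ((7 - 1*0)/((3*x)))*x) + x) = 4 - ((x**2 + ((7 + 0)*(1/(3*x)))*x) + x) = 4 - ((x**2 + (7*(1/(3*x)))*x) + x) = 4 - ((x**2 + (7/(3*x))*x) + x) = 4 - ((x**2 + 7/3) + x) = 4 - ((7/3 + x**2) + x) = 4 - (7/3 + x + x**2) = 4 + (-7/3 - x - x**2) = 5/3 - x - x**2)
141/b(-11) + 485/(-37) = 141/(5/3 - 1*(-11) - 1*(-11)**2) + 485/(-37) = 141/(5/3 + 11 - 1*121) + 485*(-1/37) = 141/(5/3 + 11 - 121) - 485/37 = 141/(-325/3) - 485/37 = 141*(-3/325) - 485/37 = -423/325 - 485/37 = -173276/12025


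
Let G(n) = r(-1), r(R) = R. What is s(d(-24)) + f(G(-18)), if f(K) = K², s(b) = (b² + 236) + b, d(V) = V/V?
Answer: 239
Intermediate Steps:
d(V) = 1
G(n) = -1
s(b) = 236 + b + b² (s(b) = (236 + b²) + b = 236 + b + b²)
s(d(-24)) + f(G(-18)) = (236 + 1 + 1²) + (-1)² = (236 + 1 + 1) + 1 = 238 + 1 = 239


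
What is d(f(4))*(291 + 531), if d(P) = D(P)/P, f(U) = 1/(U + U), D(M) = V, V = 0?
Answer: 0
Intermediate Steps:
D(M) = 0
f(U) = 1/(2*U)
d(P) = 0 (d(P) = 0/P = 0)
d(f(4))*(291 + 531) = 0*(291 + 531) = 0*822 = 0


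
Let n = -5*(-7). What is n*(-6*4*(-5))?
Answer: 4200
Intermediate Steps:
n = 35
n*(-6*4*(-5)) = 35*(-6*4*(-5)) = 35*(-24*(-5)) = 35*120 = 4200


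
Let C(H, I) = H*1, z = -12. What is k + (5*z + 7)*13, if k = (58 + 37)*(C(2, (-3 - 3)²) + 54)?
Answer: 4631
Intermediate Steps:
C(H, I) = H
k = 5320 (k = (58 + 37)*(2 + 54) = 95*56 = 5320)
k + (5*z + 7)*13 = 5320 + (5*(-12) + 7)*13 = 5320 + (-60 + 7)*13 = 5320 - 53*13 = 5320 - 689 = 4631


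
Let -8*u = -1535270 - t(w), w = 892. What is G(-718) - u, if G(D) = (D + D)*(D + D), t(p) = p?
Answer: 7480303/4 ≈ 1.8701e+6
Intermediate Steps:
G(D) = 4*D² (G(D) = (2*D)*(2*D) = 4*D²)
u = 768081/4 (u = -(-1535270 - 1*892)/8 = -(-1535270 - 892)/8 = -⅛*(-1536162) = 768081/4 ≈ 1.9202e+5)
G(-718) - u = 4*(-718)² - 1*768081/4 = 4*515524 - 768081/4 = 2062096 - 768081/4 = 7480303/4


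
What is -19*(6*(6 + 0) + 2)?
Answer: -722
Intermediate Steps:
-19*(6*(6 + 0) + 2) = -19*(6*6 + 2) = -19*(36 + 2) = -19*38 = -722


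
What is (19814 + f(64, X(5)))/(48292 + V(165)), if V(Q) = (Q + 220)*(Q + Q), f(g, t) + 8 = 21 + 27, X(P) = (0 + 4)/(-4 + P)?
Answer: 9927/87671 ≈ 0.11323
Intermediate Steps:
X(P) = 4/(-4 + P)
f(g, t) = 40 (f(g, t) = -8 + (21 + 27) = -8 + 48 = 40)
V(Q) = 2*Q*(220 + Q) (V(Q) = (220 + Q)*(2*Q) = 2*Q*(220 + Q))
(19814 + f(64, X(5)))/(48292 + V(165)) = (19814 + 40)/(48292 + 2*165*(220 + 165)) = 19854/(48292 + 2*165*385) = 19854/(48292 + 127050) = 19854/175342 = 19854*(1/175342) = 9927/87671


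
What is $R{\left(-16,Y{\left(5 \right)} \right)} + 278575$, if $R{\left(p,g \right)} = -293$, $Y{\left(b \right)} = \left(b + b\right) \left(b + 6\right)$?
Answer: $278282$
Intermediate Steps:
$Y{\left(b \right)} = 2 b \left(6 + b\right)$
$R{\left(-16,Y{\left(5 \right)} \right)} + 278575 = -293 + 278575 = 278282$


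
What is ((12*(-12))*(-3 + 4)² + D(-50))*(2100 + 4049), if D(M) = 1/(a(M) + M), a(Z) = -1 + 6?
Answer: -39851669/45 ≈ -8.8559e+5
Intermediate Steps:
a(Z) = 5
D(M) = 1/(5 + M)
((12*(-12))*(-3 + 4)² + D(-50))*(2100 + 4049) = ((12*(-12))*(-3 + 4)² + 1/(5 - 50))*(2100 + 4049) = (-144*1² + 1/(-45))*6149 = (-144*1 - 1/45)*6149 = (-144 - 1/45)*6149 = -6481/45*6149 = -39851669/45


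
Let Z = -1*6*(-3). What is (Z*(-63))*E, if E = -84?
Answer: 95256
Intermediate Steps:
Z = 18 (Z = -6*(-3) = 18)
(Z*(-63))*E = (18*(-63))*(-84) = -1134*(-84) = 95256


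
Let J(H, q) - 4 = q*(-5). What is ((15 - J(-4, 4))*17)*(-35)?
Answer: -18445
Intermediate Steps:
J(H, q) = 4 - 5*q (J(H, q) = 4 + q*(-5) = 4 - 5*q)
((15 - J(-4, 4))*17)*(-35) = ((15 - (4 - 5*4))*17)*(-35) = ((15 - (4 - 20))*17)*(-35) = ((15 - 1*(-16))*17)*(-35) = ((15 + 16)*17)*(-35) = (31*17)*(-35) = 527*(-35) = -18445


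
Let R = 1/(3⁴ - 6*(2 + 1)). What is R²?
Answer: 1/3969 ≈ 0.00025195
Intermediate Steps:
R = 1/63 (R = 1/(81 - 6*3) = 1/(81 - 18) = 1/63 ≈ 0.015873)
R² = (1/63)² = 1/3969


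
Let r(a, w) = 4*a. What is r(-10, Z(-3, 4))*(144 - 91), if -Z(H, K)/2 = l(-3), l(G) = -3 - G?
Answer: -2120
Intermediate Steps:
Z(H, K) = 0 (Z(H, K) = -2*(-3 - 1*(-3)) = -2*(-3 + 3) = -2*0 = 0)
r(-10, Z(-3, 4))*(144 - 91) = (4*(-10))*(144 - 91) = -40*53 = -2120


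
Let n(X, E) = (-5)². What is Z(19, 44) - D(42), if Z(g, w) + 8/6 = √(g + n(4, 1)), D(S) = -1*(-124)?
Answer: -376/3 + 2*√11 ≈ -118.70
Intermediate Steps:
n(X, E) = 25
D(S) = 124
Z(g, w) = -4/3 + √(25 + g) (Z(g, w) = -4/3 + √(g + 25) = -4/3 + √(25 + g))
Z(19, 44) - D(42) = (-4/3 + √(25 + 19)) - 1*124 = (-4/3 + √44) - 124 = (-4/3 + 2*√11) - 124 = -376/3 + 2*√11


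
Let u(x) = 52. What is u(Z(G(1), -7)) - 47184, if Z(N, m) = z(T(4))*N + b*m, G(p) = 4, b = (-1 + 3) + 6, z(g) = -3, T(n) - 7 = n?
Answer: -47132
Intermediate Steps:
T(n) = 7 + n
b = 8 (b = 2 + 6 = 8)
Z(N, m) = -3*N + 8*m
u(Z(G(1), -7)) - 47184 = 52 - 47184 = -47132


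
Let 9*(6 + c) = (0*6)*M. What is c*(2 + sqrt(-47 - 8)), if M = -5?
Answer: -12 - 6*I*sqrt(55) ≈ -12.0 - 44.497*I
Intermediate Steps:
c = -6 (c = -6 + ((0*6)*(-5))/9 = -6 + (0*(-5))/9 = -6 + (1/9)*0 = -6 + 0 = -6)
c*(2 + sqrt(-47 - 8)) = -6*(2 + sqrt(-47 - 8)) = -6*(2 + sqrt(-55)) = -6*(2 + I*sqrt(55)) = -12 - 6*I*sqrt(55)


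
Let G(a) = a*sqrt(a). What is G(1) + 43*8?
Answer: 345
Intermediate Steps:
G(a) = a**(3/2)
G(1) + 43*8 = 1**(3/2) + 43*8 = 1 + 344 = 345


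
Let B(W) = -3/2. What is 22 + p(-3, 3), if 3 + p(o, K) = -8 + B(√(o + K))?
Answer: 19/2 ≈ 9.5000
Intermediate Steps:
B(W) = -3/2 (B(W) = -3*½ = -3/2)
p(o, K) = -25/2 (p(o, K) = -3 + (-8 - 3/2) = -3 - 19/2 = -25/2)
22 + p(-3, 3) = 22 - 25/2 = 19/2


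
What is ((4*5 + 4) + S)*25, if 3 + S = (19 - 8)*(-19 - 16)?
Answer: -9100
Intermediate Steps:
S = -388 (S = -3 + (19 - 8)*(-19 - 16) = -3 + 11*(-35) = -3 - 385 = -388)
((4*5 + 4) + S)*25 = ((4*5 + 4) - 388)*25 = ((20 + 4) - 388)*25 = (24 - 388)*25 = -364*25 = -9100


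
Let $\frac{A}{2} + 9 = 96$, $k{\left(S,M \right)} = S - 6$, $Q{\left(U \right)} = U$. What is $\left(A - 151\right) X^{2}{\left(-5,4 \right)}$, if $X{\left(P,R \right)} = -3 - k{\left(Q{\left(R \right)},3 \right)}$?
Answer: $23$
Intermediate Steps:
$k{\left(S,M \right)} = -6 + S$ ($k{\left(S,M \right)} = S - 6 = -6 + S$)
$X{\left(P,R \right)} = 3 - R$ ($X{\left(P,R \right)} = -3 - \left(-6 + R\right) = 3 - R$)
$A = 174$ ($A = -18 + 2 \cdot 96 = -18 + 192 = 174$)
$\left(A - 151\right) X^{2}{\left(-5,4 \right)} = \left(174 - 151\right) \left(3 - 4\right)^{2} = 23 \left(3 - 4\right)^{2} = 23 \left(-1\right)^{2} = 23 \cdot 1 = 23$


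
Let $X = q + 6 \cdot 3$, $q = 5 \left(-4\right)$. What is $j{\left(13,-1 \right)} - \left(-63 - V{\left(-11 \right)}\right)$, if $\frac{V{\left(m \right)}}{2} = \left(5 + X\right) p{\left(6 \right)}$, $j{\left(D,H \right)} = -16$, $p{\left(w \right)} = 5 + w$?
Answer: $113$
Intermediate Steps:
$q = -20$
$X = -2$ ($X = -20 + 6 \cdot 3 = -20 + 18 = -2$)
$V{\left(m \right)} = 66$ ($V{\left(m \right)} = 2 \left(5 - 2\right) \left(5 + 6\right) = 2 \cdot 3 \cdot 11 = 2 \cdot 33 = 66$)
$j{\left(13,-1 \right)} - \left(-63 - V{\left(-11 \right)}\right) = -16 - \left(-63 - 66\right) = -16 - -129 = -16 + 129 = 113$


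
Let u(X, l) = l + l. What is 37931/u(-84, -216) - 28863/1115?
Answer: -54761881/481680 ≈ -113.69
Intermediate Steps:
u(X, l) = 2*l
37931/u(-84, -216) - 28863/1115 = 37931/((2*(-216))) - 28863/1115 = 37931/(-432) - 28863*1/1115 = 37931*(-1/432) - 28863/1115 = -37931/432 - 28863/1115 = -54761881/481680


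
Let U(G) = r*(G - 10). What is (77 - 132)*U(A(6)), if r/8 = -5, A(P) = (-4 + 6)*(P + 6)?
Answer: 30800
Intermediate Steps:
A(P) = 12 + 2*P (A(P) = 2*(6 + P) = 12 + 2*P)
r = -40 (r = 8*(-5) = -40)
U(G) = 400 - 40*G (U(G) = -40*(G - 10) = -40*(-10 + G) = 400 - 40*G)
(77 - 132)*U(A(6)) = (77 - 132)*(400 - 40*(12 + 2*6)) = -55*(400 - 40*(12 + 12)) = -55*(400 - 40*24) = -55*(400 - 960) = -55*(-560) = 30800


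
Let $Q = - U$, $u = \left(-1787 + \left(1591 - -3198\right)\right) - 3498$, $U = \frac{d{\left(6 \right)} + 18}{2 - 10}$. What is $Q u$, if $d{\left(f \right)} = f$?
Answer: $-1488$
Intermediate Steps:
$U = -3$ ($U = \frac{6 + 18}{2 - 10} = \frac{24}{-8} = 24 \left(- \frac{1}{8}\right) = -3$)
$u = -496$ ($u = \left(-1787 + \left(1591 + 3198\right)\right) - 3498 = \left(-1787 + 4789\right) - 3498 = 3002 - 3498 = -496$)
$Q = 3$ ($Q = \left(-1\right) \left(-3\right) = 3$)
$Q u = 3 \left(-496\right) = -1488$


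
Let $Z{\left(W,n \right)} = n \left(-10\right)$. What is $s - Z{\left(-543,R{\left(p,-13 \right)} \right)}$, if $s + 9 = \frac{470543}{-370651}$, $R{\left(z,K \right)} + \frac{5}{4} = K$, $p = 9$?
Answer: $- \frac{6661667}{43606} \approx -152.77$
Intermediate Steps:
$R{\left(z,K \right)} = - \frac{5}{4} + K$
$Z{\left(W,n \right)} = - 10 n$
$s = - \frac{223906}{21803}$ ($s = -9 + \frac{470543}{-370651} = -9 + 470543 \left(- \frac{1}{370651}\right) = -9 - \frac{27679}{21803} = - \frac{223906}{21803} \approx -10.27$)
$s - Z{\left(-543,R{\left(p,-13 \right)} \right)} = - \frac{223906}{21803} - - 10 \left(- \frac{5}{4} - 13\right) = - \frac{223906}{21803} - \left(-10\right) \left(- \frac{57}{4}\right) = - \frac{223906}{21803} - \frac{285}{2} = - \frac{6661667}{43606}$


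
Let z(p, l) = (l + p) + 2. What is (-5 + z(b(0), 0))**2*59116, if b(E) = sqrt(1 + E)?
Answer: 236464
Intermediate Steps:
z(p, l) = 2 + l + p
(-5 + z(b(0), 0))**2*59116 = (-5 + (2 + 0 + sqrt(1 + 0)))**2*59116 = (-5 + (2 + 0 + sqrt(1)))**2*59116 = (-5 + (2 + 0 + 1))**2*59116 = (-5 + 3)**2*59116 = (-2)**2*59116 = 4*59116 = 236464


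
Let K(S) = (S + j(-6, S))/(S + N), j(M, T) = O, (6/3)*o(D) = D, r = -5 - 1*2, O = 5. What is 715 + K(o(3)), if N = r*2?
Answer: 17862/25 ≈ 714.48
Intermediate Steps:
r = -7 (r = -5 - 2 = -7)
o(D) = D/2
j(M, T) = 5
N = -14 (N = -7*2 = -14)
K(S) = (5 + S)/(-14 + S) (K(S) = (S + 5)/(S - 14) = (5 + S)/(-14 + S))
715 + K(o(3)) = 715 + (5 + (½)*3)/(-14 + (½)*3) = 715 + (5 + 3/2)/(-14 + 3/2) = 715 + (13/2)/(-25/2) = 715 - 2/25*13/2 = 715 - 13/25 = 17862/25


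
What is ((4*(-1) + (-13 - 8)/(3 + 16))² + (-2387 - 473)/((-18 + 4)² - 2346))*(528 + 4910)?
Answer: 11562172278/77615 ≈ 1.4897e+5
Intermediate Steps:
((4*(-1) + (-13 - 8)/(3 + 16))² + (-2387 - 473)/((-18 + 4)² - 2346))*(528 + 4910) = ((-4 - 21/19)² - 2860/((-14)² - 2346))*5438 = ((-4 - 21*1/19)² - 2860/(196 - 2346))*5438 = ((-4 - 21/19)² - 2860/(-2150))*5438 = ((-97/19)² - 2860*(-1/2150))*5438 = (9409/361 + 286/215)*5438 = (2126181/77615)*5438 = 11562172278/77615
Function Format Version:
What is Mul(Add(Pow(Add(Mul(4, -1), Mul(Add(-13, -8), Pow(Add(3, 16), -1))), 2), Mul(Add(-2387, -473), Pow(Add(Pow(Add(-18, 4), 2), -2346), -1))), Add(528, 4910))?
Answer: Rational(11562172278, 77615) ≈ 1.4897e+5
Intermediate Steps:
Mul(Add(Pow(Add(Mul(4, -1), Mul(Add(-13, -8), Pow(Add(3, 16), -1))), 2), Mul(Add(-2387, -473), Pow(Add(Pow(Add(-18, 4), 2), -2346), -1))), Add(528, 4910)) = Mul(Add(Pow(Add(-4, Mul(-21, Pow(19, -1))), 2), Mul(-2860, Pow(Add(Pow(-14, 2), -2346), -1))), 5438) = Mul(Add(Pow(Add(-4, Mul(-21, Rational(1, 19))), 2), Mul(-2860, Pow(Add(196, -2346), -1))), 5438) = Mul(Add(Pow(Add(-4, Rational(-21, 19)), 2), Mul(-2860, Pow(-2150, -1))), 5438) = Mul(Add(Pow(Rational(-97, 19), 2), Mul(-2860, Rational(-1, 2150))), 5438) = Mul(Add(Rational(9409, 361), Rational(286, 215)), 5438) = Mul(Rational(2126181, 77615), 5438) = Rational(11562172278, 77615)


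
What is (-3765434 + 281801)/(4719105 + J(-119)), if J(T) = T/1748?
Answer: -6089390484/8248995421 ≈ -0.73820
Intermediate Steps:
J(T) = T/1748 (J(T) = T*(1/1748) = T/1748)
(-3765434 + 281801)/(4719105 + J(-119)) = (-3765434 + 281801)/(4719105 + (1/1748)*(-119)) = -3483633/(4719105 - 119/1748) = -3483633/8248995421/1748 = -3483633*1748/8248995421 = -6089390484/8248995421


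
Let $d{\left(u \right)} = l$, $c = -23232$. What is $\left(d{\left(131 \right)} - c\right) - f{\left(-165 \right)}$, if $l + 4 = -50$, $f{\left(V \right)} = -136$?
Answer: $23314$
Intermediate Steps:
$l = -54$ ($l = -4 - 50 = -54$)
$d{\left(u \right)} = -54$
$\left(d{\left(131 \right)} - c\right) - f{\left(-165 \right)} = \left(-54 - -23232\right) - -136 = \left(-54 + 23232\right) + 136 = 23178 + 136 = 23314$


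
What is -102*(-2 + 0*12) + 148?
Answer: 352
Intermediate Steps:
-102*(-2 + 0*12) + 148 = -102*(-2 + 0) + 148 = -102*(-2) + 148 = 204 + 148 = 352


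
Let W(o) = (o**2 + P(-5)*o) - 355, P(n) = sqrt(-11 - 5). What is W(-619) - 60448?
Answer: 322358 - 2476*I ≈ 3.2236e+5 - 2476.0*I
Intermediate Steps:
P(n) = 4*I (P(n) = sqrt(-16) = 4*I)
W(o) = -355 + o**2 + 4*I*o (W(o) = (o**2 + (4*I)*o) - 355 = (o**2 + 4*I*o) - 355 = -355 + o**2 + 4*I*o)
W(-619) - 60448 = (-355 + (-619)**2 + 4*I*(-619)) - 60448 = (-355 + 383161 - 2476*I) - 60448 = (382806 - 2476*I) - 60448 = 322358 - 2476*I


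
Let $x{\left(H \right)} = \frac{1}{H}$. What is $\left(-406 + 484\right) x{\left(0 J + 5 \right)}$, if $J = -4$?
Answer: $\frac{78}{5} \approx 15.6$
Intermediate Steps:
$\left(-406 + 484\right) x{\left(0 J + 5 \right)} = \frac{-406 + 484}{0 \left(-4\right) + 5} = \frac{78}{0 + 5} = \frac{78}{5}$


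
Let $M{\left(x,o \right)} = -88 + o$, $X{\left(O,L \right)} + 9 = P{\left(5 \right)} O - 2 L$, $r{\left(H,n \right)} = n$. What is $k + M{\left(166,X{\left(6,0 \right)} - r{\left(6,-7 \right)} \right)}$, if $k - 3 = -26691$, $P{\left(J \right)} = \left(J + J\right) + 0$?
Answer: $-26718$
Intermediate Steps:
$P{\left(J \right)} = 2 J$ ($P{\left(J \right)} = 2 J + 0 = 2 J$)
$X{\left(O,L \right)} = -9 - 2 L + 10 O$ ($X{\left(O,L \right)} = -9 - \left(2 L - 2 \cdot 5 O\right) = -9 - \left(- 10 O + 2 L\right) = -9 - 2 L + 10 O$)
$k = -26688$ ($k = 3 - 26691 = -26688$)
$k + M{\left(166,X{\left(6,0 \right)} - r{\left(6,-7 \right)} \right)} = -26688 - 30 = -26718$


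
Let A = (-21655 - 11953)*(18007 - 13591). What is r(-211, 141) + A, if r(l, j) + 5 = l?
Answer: -148413144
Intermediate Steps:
r(l, j) = -5 + l
A = -148412928 (A = -33608*4416 = -148412928)
r(-211, 141) + A = (-5 - 211) - 148412928 = -216 - 148412928 = -148413144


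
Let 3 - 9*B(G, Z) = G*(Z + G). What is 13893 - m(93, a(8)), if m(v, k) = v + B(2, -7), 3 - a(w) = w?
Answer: 124187/9 ≈ 13799.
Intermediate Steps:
B(G, Z) = ⅓ - G*(G + Z)/9 (B(G, Z) = ⅓ - G*(Z + G)/9 = ⅓ - G*(G + Z)/9)
a(w) = 3 - w
m(v, k) = 13/9 + v (m(v, k) = v + (⅓ - ⅑*2² - ⅑*2*(-7)) = v + (⅓ - ⅑*4 + 14/9) = v + (⅓ - 4/9 + 14/9) = v + 13/9 = 13/9 + v)
13893 - m(93, a(8)) = 13893 - (13/9 + 93) = 13893 - 1*850/9 = 13893 - 850/9 = 124187/9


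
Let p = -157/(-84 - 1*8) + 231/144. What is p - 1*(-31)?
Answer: 37879/1104 ≈ 34.311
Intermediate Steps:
p = 3655/1104 (p = -157/(-84 - 8) + 231*(1/144) = -157/(-92) + 77/48 = -157*(-1/92) + 77/48 = 157/92 + 77/48 = 3655/1104 ≈ 3.3107)
p - 1*(-31) = 3655/1104 - 1*(-31) = 3655/1104 + 31 = 37879/1104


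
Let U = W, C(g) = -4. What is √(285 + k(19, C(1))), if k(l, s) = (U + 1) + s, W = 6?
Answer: 12*√2 ≈ 16.971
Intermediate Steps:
U = 6
k(l, s) = 7 + s (k(l, s) = (6 + 1) + s = 7 + s)
√(285 + k(19, C(1))) = √(285 + (7 - 4)) = √(285 + 3) = √288 = 12*√2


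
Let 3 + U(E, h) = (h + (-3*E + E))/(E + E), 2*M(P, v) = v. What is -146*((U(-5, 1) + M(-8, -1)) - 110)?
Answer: 83658/5 ≈ 16732.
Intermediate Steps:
M(P, v) = v/2
U(E, h) = -3 + (h - 2*E)/(2*E) (U(E, h) = -3 + (h + (-3*E + E))/(E + E) = -3 + (h - 2*E)/((2*E)) = -3 + (h - 2*E)*(1/(2*E)) = -3 + (h - 2*E)/(2*E))
-146*((U(-5, 1) + M(-8, -1)) - 110) = -146*(((-4 + (½)*1/(-5)) + (½)*(-1)) - 110) = -146*(((-4 + (½)*1*(-⅕)) - ½) - 110) = -146*(((-4 - ⅒) - ½) - 110) = -146*((-41/10 - ½) - 110) = -146*(-23/5 - 110) = -146*(-573/5) = 83658/5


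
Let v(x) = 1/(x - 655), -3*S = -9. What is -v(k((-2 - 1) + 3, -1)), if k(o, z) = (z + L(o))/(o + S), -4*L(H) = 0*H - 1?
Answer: 4/2621 ≈ 0.0015261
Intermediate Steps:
S = 3 (S = -1/3*(-9) = 3)
L(H) = 1/4 (L(H) = -(0*H - 1)/4 = -(0 - 1)/4 = -1/4*(-1) = 1/4)
k(o, z) = (1/4 + z)/(3 + o) (k(o, z) = (z + 1/4)/(o + 3) = (1/4 + z)/(3 + o))
v(x) = 1/(-655 + x)
-v(k((-2 - 1) + 3, -1)) = -1/(-655 + (1/4 - 1)/(3 + ((-2 - 1) + 3))) = -1/(-655 - 3/4/(3 + (-3 + 3))) = -1/(-655 - 3/4/(3 + 0)) = -1/(-655 - 3/4/3) = -1/(-655 + (1/3)*(-3/4)) = -1/(-655 - 1/4) = -1/(-2621/4) = -1*(-4/2621) = 4/2621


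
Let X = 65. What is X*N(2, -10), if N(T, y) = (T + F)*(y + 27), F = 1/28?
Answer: 62985/28 ≈ 2249.5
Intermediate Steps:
F = 1/28 ≈ 0.035714
N(T, y) = (27 + y)*(1/28 + T) (N(T, y) = (T + 1/28)*(y + 27) = (1/28 + T)*(27 + y) = (27 + y)*(1/28 + T))
X*N(2, -10) = 65*(27/28 + 27*2 + (1/28)*(-10) + 2*(-10)) = 65*(27/28 + 54 - 5/14 - 20) = 65*(969/28) = 62985/28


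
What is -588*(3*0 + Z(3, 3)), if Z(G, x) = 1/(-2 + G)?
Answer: -588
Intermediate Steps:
-588*(3*0 + Z(3, 3)) = -588*(3*0 + 1/(-2 + 3)) = -588*(0 + 1/1) = -588*(0 + 1) = -588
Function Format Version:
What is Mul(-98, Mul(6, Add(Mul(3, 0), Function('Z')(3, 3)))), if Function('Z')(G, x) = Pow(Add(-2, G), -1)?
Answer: -588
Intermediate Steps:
Mul(-98, Mul(6, Add(Mul(3, 0), Function('Z')(3, 3)))) = Mul(-98, Mul(6, Add(Mul(3, 0), Pow(Add(-2, 3), -1)))) = Mul(-98, Mul(6, Add(0, Pow(1, -1)))) = Mul(-98, Mul(6, Add(0, 1))) = Mul(-98, Mul(6, 1)) = Mul(-98, 6) = -588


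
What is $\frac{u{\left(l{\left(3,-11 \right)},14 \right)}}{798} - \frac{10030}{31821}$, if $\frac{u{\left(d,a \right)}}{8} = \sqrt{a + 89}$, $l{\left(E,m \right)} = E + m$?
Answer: $- \frac{10030}{31821} + \frac{4 \sqrt{103}}{399} \approx -0.21346$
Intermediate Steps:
$u{\left(d,a \right)} = 8 \sqrt{89 + a}$ ($u{\left(d,a \right)} = 8 \sqrt{a + 89} = 8 \sqrt{89 + a}$)
$\frac{u{\left(l{\left(3,-11 \right)},14 \right)}}{798} - \frac{10030}{31821} = \frac{8 \sqrt{89 + 14}}{798} - \frac{10030}{31821} = 8 \sqrt{103} \cdot \frac{1}{798} - \frac{10030}{31821} = \frac{4 \sqrt{103}}{399} - \frac{10030}{31821} = - \frac{10030}{31821} + \frac{4 \sqrt{103}}{399}$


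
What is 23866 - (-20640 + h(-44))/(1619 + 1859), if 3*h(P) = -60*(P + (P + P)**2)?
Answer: 1124062/47 ≈ 23916.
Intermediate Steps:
h(P) = -80*P**2 - 20*P (h(P) = (-60*(P + (P + P)**2))/3 = (-60*(P + (2*P)**2))/3 = (-60*(P + 4*P**2))/3 = (-240*P**2 - 60*P)/3 = -80*P**2 - 20*P)
23866 - (-20640 + h(-44))/(1619 + 1859) = 23866 - (-20640 - 20*(-44)*(1 + 4*(-44)))/(1619 + 1859) = 23866 - (-20640 - 20*(-44)*(1 - 176))/3478 = 23866 - (-20640 - 20*(-44)*(-175))/3478 = 23866 - (-20640 - 154000)/3478 = 23866 - (-174640)/3478 = 23866 - 1*(-2360/47) = 23866 + 2360/47 = 1124062/47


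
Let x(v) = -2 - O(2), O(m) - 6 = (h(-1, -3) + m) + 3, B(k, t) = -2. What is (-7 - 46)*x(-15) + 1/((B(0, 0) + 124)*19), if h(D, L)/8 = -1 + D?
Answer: -368561/2318 ≈ -159.00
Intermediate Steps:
h(D, L) = -8 + 8*D (h(D, L) = 8*(-1 + D) = -8 + 8*D)
O(m) = -7 + m (O(m) = 6 + (((-8 + 8*(-1)) + m) + 3) = 6 + (((-8 - 8) + m) + 3) = 6 + ((-16 + m) + 3) = 6 + (-13 + m) = -7 + m)
x(v) = 3 (x(v) = -2 - (-7 + 2) = -2 - 1*(-5) = -2 + 5 = 3)
(-7 - 46)*x(-15) + 1/((B(0, 0) + 124)*19) = (-7 - 46)*3 + 1/((-2 + 124)*19) = -53*3 + 1/(122*19) = -159 + 1/2318 = -368561/2318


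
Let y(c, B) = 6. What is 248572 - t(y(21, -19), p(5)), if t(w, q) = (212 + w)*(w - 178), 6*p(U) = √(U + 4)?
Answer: 286068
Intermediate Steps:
p(U) = √(4 + U)/6 (p(U) = √(U + 4)/6 = √(4 + U)/6)
t(w, q) = (-178 + w)*(212 + w) (t(w, q) = (212 + w)*(-178 + w) = (-178 + w)*(212 + w))
248572 - t(y(21, -19), p(5)) = 248572 - (-37736 + 6² + 34*6) = 248572 - (-37736 + 36 + 204) = 248572 - 1*(-37496) = 248572 + 37496 = 286068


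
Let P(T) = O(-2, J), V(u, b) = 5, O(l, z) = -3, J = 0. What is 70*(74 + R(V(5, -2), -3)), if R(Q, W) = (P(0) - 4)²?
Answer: 8610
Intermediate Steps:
P(T) = -3
R(Q, W) = 49 (R(Q, W) = (-3 - 4)² = (-7)² = 49)
70*(74 + R(V(5, -2), -3)) = 70*(74 + 49) = 70*123 = 8610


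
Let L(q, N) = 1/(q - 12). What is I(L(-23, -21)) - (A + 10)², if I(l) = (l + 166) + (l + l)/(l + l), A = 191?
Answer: -1408191/35 ≈ -40234.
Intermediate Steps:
L(q, N) = 1/(-12 + q)
I(l) = 167 + l (I(l) = (166 + l) + (2*l)/((2*l)) = (166 + l) + (2*l)*(1/(2*l)) = (166 + l) + 1 = 167 + l)
I(L(-23, -21)) - (A + 10)² = (167 + 1/(-12 - 23)) - (191 + 10)² = (167 + 1/(-35)) - 1*201² = (167 - 1/35) - 1*40401 = 5844/35 - 40401 = -1408191/35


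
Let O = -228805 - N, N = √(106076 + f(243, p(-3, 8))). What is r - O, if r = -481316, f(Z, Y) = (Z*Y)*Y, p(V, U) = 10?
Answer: -252511 + 2*√32594 ≈ -2.5215e+5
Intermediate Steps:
f(Z, Y) = Z*Y² (f(Z, Y) = (Y*Z)*Y = Z*Y²)
N = 2*√32594 (N = √(106076 + 243*10²) = √(106076 + 243*100) = √(106076 + 24300) = √130376 = 2*√32594 ≈ 361.08)
O = -228805 - 2*√32594 ≈ -2.2917e+5
r - O = -481316 - (-228805 - 2*√32594) = -481316 + (228805 + 2*√32594) = -252511 + 2*√32594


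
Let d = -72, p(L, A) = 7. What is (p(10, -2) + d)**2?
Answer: 4225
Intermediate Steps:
(p(10, -2) + d)**2 = (7 - 72)**2 = (-65)**2 = 4225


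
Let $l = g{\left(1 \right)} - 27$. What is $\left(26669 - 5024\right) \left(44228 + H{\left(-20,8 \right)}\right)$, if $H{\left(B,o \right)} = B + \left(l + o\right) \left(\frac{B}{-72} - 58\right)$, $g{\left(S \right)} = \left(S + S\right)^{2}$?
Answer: $\frac{1951246245}{2} \approx 9.7562 \cdot 10^{8}$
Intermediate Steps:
$g{\left(S \right)} = 4 S^{2}$ ($g{\left(S \right)} = \left(2 S\right)^{2} = 4 S^{2}$)
$l = -23$ ($l = 4 \cdot 1^{2} - 27 = 4 \cdot 1 - 27 = 4 - 27 = -23$)
$H{\left(B,o \right)} = B + \left(-58 - \frac{B}{72}\right) \left(-23 + o\right)$ ($H{\left(B,o \right)} = B + \left(-23 + o\right) \left(\frac{B}{-72} - 58\right) = B + \left(-23 + o\right) \left(B \left(- \frac{1}{72}\right) - 58\right) = B + \left(-23 + o\right) \left(- \frac{B}{72} - 58\right) = B + \left(-23 + o\right) \left(-58 - \frac{B}{72}\right) = B + \left(-58 - \frac{B}{72}\right) \left(-23 + o\right)$)
$\left(26669 - 5024\right) \left(44228 + H{\left(-20,8 \right)}\right) = \left(26669 - 5024\right) \left(44228 + \left(1334 - 464 + \frac{95}{72} \left(-20\right) - \left(- \frac{5}{18}\right) 8\right)\right) = 21645 \left(44228 + \left(1334 - 464 - \frac{475}{18} + \frac{20}{9}\right)\right) = 21645 \left(44228 + \frac{5075}{6}\right) = 21645 \cdot \frac{270443}{6} = \frac{1951246245}{2}$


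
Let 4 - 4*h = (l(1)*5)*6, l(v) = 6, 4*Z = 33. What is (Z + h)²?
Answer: 20449/16 ≈ 1278.1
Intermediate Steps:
Z = 33/4 (Z = (¼)*33 = 33/4 ≈ 8.2500)
h = -44 (h = 1 - 6*5*6/4 = 1 - 15*6/2 = 1 - ¼*180 = 1 - 45 = -44)
(Z + h)² = (33/4 - 44)² = (-143/4)² = 20449/16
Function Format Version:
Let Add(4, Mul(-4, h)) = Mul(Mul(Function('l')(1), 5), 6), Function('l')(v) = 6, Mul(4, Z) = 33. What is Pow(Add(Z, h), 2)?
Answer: Rational(20449, 16) ≈ 1278.1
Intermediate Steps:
Z = Rational(33, 4) (Z = Mul(Rational(1, 4), 33) = Rational(33, 4) ≈ 8.2500)
h = -44 (h = Add(1, Mul(Rational(-1, 4), Mul(Mul(6, 5), 6))) = Add(1, Mul(Rational(-1, 4), Mul(30, 6))) = Add(1, Mul(Rational(-1, 4), 180)) = Add(1, -45) = -44)
Pow(Add(Z, h), 2) = Pow(Add(Rational(33, 4), -44), 2) = Pow(Rational(-143, 4), 2) = Rational(20449, 16)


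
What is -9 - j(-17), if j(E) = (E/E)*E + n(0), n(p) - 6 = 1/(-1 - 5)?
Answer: 13/6 ≈ 2.1667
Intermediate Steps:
n(p) = 35/6 (n(p) = 6 + 1/(-1 - 5) = 6 + 1/(-6) = 6 - ⅙ = 35/6)
j(E) = 35/6 + E (j(E) = (E/E)*E + 35/6 = 1*E + 35/6 = E + 35/6 = 35/6 + E)
-9 - j(-17) = -9 - (35/6 - 17) = -9 - 1*(-67/6) = -9 + 67/6 = 13/6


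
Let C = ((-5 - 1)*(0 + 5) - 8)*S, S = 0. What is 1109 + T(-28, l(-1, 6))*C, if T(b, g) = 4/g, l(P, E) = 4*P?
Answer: 1109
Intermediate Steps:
C = 0 (C = ((-5 - 1)*(0 + 5) - 8)*0 = (-6*5 - 8)*0 = (-30 - 8)*0 = -38*0 = 0)
1109 + T(-28, l(-1, 6))*C = 1109 + (4/((4*(-1))))*0 = 1109 + (4/(-4))*0 = 1109 + (4*(-¼))*0 = 1109 - 1*0 = 1109 + 0 = 1109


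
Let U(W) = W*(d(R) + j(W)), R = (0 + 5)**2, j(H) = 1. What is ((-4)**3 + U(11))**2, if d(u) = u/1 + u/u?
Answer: 54289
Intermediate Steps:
R = 25 (R = 5**2 = 25)
d(u) = 1 + u (d(u) = u*1 + 1 = u + 1 = 1 + u)
U(W) = 27*W (U(W) = W*((1 + 25) + 1) = W*(26 + 1) = W*27 = 27*W)
((-4)**3 + U(11))**2 = ((-4)**3 + 27*11)**2 = (-64 + 297)**2 = 233**2 = 54289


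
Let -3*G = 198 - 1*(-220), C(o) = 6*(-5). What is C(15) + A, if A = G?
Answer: -508/3 ≈ -169.33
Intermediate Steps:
C(o) = -30
G = -418/3 (G = -(198 - 1*(-220))/3 = -(198 + 220)/3 = -1/3*418 = -418/3 ≈ -139.33)
A = -418/3 ≈ -139.33
C(15) + A = -30 - 418/3 = -508/3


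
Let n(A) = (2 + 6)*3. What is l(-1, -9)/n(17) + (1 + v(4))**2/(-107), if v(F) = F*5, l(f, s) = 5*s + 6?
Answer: -4919/856 ≈ -5.7465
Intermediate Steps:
l(f, s) = 6 + 5*s
v(F) = 5*F
n(A) = 24 (n(A) = 8*3 = 24)
l(-1, -9)/n(17) + (1 + v(4))**2/(-107) = (6 + 5*(-9))/24 + (1 + 5*4)**2/(-107) = (6 - 45)*(1/24) + (1 + 20)**2*(-1/107) = -39*1/24 + 21**2*(-1/107) = -13/8 + 441*(-1/107) = -13/8 - 441/107 = -4919/856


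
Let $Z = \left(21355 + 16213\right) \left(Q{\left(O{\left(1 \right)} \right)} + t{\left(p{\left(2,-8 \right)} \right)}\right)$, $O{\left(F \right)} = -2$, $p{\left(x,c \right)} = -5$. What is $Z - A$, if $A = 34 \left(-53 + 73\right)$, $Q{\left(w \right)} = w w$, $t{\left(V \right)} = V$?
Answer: $-38248$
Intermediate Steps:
$Q{\left(w \right)} = w^{2}$
$Z = -37568$ ($Z = \left(21355 + 16213\right) \left(\left(-2\right)^{2} - 5\right) = 37568 \left(4 - 5\right) = 37568 \left(-1\right) = -37568$)
$A = 680$ ($A = 34 \cdot 20 = 680$)
$Z - A = -37568 - 680 = -38248$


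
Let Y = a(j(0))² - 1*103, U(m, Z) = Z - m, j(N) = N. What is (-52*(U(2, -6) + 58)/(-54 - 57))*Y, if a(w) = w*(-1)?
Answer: -267800/111 ≈ -2412.6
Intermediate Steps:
a(w) = -w
Y = -103 (Y = (-1*0)² - 1*103 = 0² - 103 = 0 - 103 = -103)
(-52*(U(2, -6) + 58)/(-54 - 57))*Y = -52*((-6 - 1*2) + 58)/(-54 - 57)*(-103) = -52*((-6 - 2) + 58)/(-111)*(-103) = -52*(-8 + 58)*(-1)/111*(-103) = -2600*(-1)/111*(-103) = -52*(-50/111)*(-103) = (2600/111)*(-103) = -267800/111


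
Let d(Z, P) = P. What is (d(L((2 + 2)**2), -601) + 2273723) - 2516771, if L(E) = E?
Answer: -243649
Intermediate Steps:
(d(L((2 + 2)**2), -601) + 2273723) - 2516771 = (-601 + 2273723) - 2516771 = 2273122 - 2516771 = -243649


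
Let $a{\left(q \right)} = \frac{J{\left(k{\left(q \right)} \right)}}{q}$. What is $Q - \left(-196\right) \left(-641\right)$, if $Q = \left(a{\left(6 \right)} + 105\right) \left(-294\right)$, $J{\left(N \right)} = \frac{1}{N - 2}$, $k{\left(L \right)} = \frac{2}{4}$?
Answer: $- \frac{469420}{3} \approx -1.5647 \cdot 10^{5}$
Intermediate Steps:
$k{\left(L \right)} = \frac{1}{2}$ ($k{\left(L \right)} = 2 \cdot \frac{1}{4} = \frac{1}{2}$)
$J{\left(N \right)} = \frac{1}{-2 + N}$
$a{\left(q \right)} = - \frac{2}{3 q}$ ($a{\left(q \right)} = \frac{1}{\left(-2 + \frac{1}{2}\right) q} = \frac{1}{\left(- \frac{3}{2}\right) q} = - \frac{2}{3 q}$)
$Q = - \frac{92512}{3}$ ($Q = \left(- \frac{2}{3 \cdot 6} + 105\right) \left(-294\right) = \left(\left(- \frac{2}{3}\right) \frac{1}{6} + 105\right) \left(-294\right) = \left(- \frac{1}{9} + 105\right) \left(-294\right) = \frac{944}{9} \left(-294\right) = - \frac{92512}{3} \approx -30837.0$)
$Q - \left(-196\right) \left(-641\right) = - \frac{92512}{3} - \left(-196\right) \left(-641\right) = - \frac{92512}{3} - 125636 = - \frac{469420}{3}$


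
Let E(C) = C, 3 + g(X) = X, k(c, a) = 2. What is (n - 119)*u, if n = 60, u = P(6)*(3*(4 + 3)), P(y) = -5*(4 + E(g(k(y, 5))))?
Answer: 18585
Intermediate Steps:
g(X) = -3 + X
P(y) = -15 (P(y) = -5*(4 + (-3 + 2)) = -5*(4 - 1) = -5*3 = -15)
u = -315 (u = -45*(4 + 3) = -45*7 = -15*21 = -315)
(n - 119)*u = (60 - 119)*(-315) = -59*(-315) = 18585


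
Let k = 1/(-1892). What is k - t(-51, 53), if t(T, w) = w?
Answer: -100277/1892 ≈ -53.001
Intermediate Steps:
k = -1/1892 ≈ -0.00052854
k - t(-51, 53) = -1/1892 - 1*53 = -1/1892 - 53 = -100277/1892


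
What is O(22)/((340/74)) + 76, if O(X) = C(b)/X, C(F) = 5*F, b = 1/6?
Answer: 341125/4488 ≈ 76.008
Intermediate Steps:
b = 1/6 (b = 1*(1/6) = 1/6 ≈ 0.16667)
O(X) = 5/(6*X) (O(X) = (5*(1/6))/X = 5/(6*X))
O(22)/((340/74)) + 76 = ((5/6)/22)/((340/74)) + 76 = ((5/6)*(1/22))/((340*(1/74))) + 76 = 5/(132*(170/37)) + 76 = (5/132)*(37/170) + 76 = 37/4488 + 76 = 341125/4488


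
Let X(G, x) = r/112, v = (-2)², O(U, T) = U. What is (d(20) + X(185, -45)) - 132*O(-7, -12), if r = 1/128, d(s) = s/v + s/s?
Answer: 13332481/14336 ≈ 930.00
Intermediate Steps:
v = 4
d(s) = 1 + s/4 (d(s) = s/4 + s/s = s*(¼) + 1 = s/4 + 1 = 1 + s/4)
r = 1/128 ≈ 0.0078125
X(G, x) = 1/14336 (X(G, x) = (1/128)/112 = (1/128)*(1/112) = 1/14336)
(d(20) + X(185, -45)) - 132*O(-7, -12) = ((1 + (¼)*20) + 1/14336) - 132*(-7) = ((1 + 5) + 1/14336) + 924 = (6 + 1/14336) + 924 = 86017/14336 + 924 = 13332481/14336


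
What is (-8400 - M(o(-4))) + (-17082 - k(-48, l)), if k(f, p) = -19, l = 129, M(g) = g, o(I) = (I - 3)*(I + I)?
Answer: -25519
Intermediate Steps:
o(I) = 2*I*(-3 + I) (o(I) = (-3 + I)*(2*I) = 2*I*(-3 + I))
(-8400 - M(o(-4))) + (-17082 - k(-48, l)) = (-8400 - 2*(-4)*(-3 - 4)) + (-17082 - 1*(-19)) = (-8400 - 2*(-4)*(-7)) + (-17082 + 19) = (-8400 - 1*56) - 17063 = (-8400 - 56) - 17063 = -8456 - 17063 = -25519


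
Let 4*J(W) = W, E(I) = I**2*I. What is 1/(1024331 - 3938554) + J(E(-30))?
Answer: -19671005251/2914223 ≈ -6750.0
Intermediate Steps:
E(I) = I**3
J(W) = W/4
1/(1024331 - 3938554) + J(E(-30)) = 1/(1024331 - 3938554) + (1/4)*(-30)**3 = 1/(-2914223) + (1/4)*(-27000) = -1/2914223 - 6750 = -19671005251/2914223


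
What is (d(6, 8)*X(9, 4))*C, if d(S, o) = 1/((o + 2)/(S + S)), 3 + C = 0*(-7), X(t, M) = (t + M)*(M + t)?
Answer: -3042/5 ≈ -608.40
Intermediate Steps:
X(t, M) = (M + t)² (X(t, M) = (M + t)*(M + t) = (M + t)²)
C = -3 (C = -3 + 0*(-7) = -3 + 0 = -3)
d(S, o) = 2*S/(2 + o) (d(S, o) = 1/((2 + o)/((2*S))) = 1/((2 + o)*(1/(2*S))) = 1/((2 + o)/(2*S)) = 2*S/(2 + o))
(d(6, 8)*X(9, 4))*C = ((2*6/(2 + 8))*(4 + 9)²)*(-3) = ((2*6/10)*13²)*(-3) = ((2*6*(⅒))*169)*(-3) = ((6/5)*169)*(-3) = (1014/5)*(-3) = -3042/5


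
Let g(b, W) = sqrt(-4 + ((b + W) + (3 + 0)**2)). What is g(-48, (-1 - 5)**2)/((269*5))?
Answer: I*sqrt(7)/1345 ≈ 0.0019671*I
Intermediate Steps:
g(b, W) = sqrt(5 + W + b) (g(b, W) = sqrt(-4 + ((W + b) + 3**2)) = sqrt(-4 + ((W + b) + 9)) = sqrt(-4 + (9 + W + b)) = sqrt(5 + W + b))
g(-48, (-1 - 5)**2)/((269*5)) = sqrt(5 + (-1 - 5)**2 - 48)/((269*5)) = sqrt(5 + (-6)**2 - 48)/1345 = sqrt(5 + 36 - 48)*(1/1345) = sqrt(-7)*(1/1345) = (I*sqrt(7))*(1/1345) = I*sqrt(7)/1345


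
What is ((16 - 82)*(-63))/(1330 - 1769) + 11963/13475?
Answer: -7253899/845075 ≈ -8.5837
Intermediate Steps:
((16 - 82)*(-63))/(1330 - 1769) + 11963/13475 = -66*(-63)/(-439) + 11963*(1/13475) = 4158*(-1/439) + 1709/1925 = -4158/439 + 1709/1925 = -7253899/845075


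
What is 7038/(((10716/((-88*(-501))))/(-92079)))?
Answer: -2380943055348/893 ≈ -2.6662e+9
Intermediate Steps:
7038/(((10716/((-88*(-501))))/(-92079))) = 7038/(((10716/44088)*(-1/92079))) = 7038/(((10716*(1/44088))*(-1/92079))) = 7038/(((893/3674)*(-1/92079))) = 7038/(-893/338298246) = 7038*(-338298246/893) = -2380943055348/893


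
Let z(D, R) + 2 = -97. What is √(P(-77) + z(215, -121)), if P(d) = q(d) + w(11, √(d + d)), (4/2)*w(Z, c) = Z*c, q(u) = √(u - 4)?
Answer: √(-396 + 36*I + 22*I*√154)/2 ≈ 3.6452 + 10.597*I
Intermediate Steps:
z(D, R) = -99 (z(D, R) = -2 - 97 = -99)
q(u) = √(-4 + u)
w(Z, c) = Z*c/2 (w(Z, c) = (Z*c)/2 = Z*c/2)
P(d) = √(-4 + d) + 11*√2*√d/2 (P(d) = √(-4 + d) + (½)*11*√(d + d) = √(-4 + d) + (½)*11*√(2*d) = √(-4 + d) + (½)*11*(√2*√d) = √(-4 + d) + 11*√2*√d/2)
√(P(-77) + z(215, -121)) = √((√(-4 - 77) + 11*√2*√(-77)/2) - 99) = √((√(-81) + 11*√2*(I*√77)/2) - 99) = √((9*I + 11*I*√154/2) - 99) = √(-99 + 9*I + 11*I*√154/2)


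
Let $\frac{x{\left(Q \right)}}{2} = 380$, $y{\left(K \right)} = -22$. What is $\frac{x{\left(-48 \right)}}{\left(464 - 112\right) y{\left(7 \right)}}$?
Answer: $- \frac{95}{968} \approx -0.09814$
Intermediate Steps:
$x{\left(Q \right)} = 760$ ($x{\left(Q \right)} = 2 \cdot 380 = 760$)
$\frac{x{\left(-48 \right)}}{\left(464 - 112\right) y{\left(7 \right)}} = \frac{760}{\left(464 - 112\right) \left(-22\right)} = \frac{760}{352 \left(-22\right)} = \frac{760}{-7744} = 760 \left(- \frac{1}{7744}\right) = - \frac{95}{968}$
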